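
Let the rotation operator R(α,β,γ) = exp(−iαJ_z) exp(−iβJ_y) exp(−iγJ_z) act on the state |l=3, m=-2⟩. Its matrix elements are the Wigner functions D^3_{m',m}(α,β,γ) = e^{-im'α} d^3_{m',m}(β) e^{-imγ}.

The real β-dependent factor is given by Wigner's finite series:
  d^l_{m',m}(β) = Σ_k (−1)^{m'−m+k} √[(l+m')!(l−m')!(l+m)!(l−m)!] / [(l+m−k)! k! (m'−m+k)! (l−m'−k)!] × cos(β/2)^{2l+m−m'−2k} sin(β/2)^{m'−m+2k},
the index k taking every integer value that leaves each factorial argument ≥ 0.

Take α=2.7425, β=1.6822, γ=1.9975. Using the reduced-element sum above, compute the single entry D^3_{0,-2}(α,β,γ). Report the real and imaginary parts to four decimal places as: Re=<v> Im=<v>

Split into d^3_{0,-2}(β=1.6822) × two z-phases.
Half-angle: c=0.666643, s=0.745377. N=√(6·6·1·120)=65.726707
The bounds max(0,m−m')=0 and min(l+m,l−m')=1 give 2 terms
  k=0: (−1)^2·65.7267/(12)·0.6666^4·0.7454^2 = +0.601017
  k=1: (−1)^3·65.7267/(12)·0.6666^2·0.7454^4 = -0.751366
d^3_{0,-2}(1.6822) = +0.601017 -0.751366 = -0.150349
Attach z-rotation phases: D = e^{-i(0)(2.7425)}·(-0.150349)·e^{-i(-2)(1.9975)} = +0.098842+0.113292i

Re=0.0988 Im=0.1133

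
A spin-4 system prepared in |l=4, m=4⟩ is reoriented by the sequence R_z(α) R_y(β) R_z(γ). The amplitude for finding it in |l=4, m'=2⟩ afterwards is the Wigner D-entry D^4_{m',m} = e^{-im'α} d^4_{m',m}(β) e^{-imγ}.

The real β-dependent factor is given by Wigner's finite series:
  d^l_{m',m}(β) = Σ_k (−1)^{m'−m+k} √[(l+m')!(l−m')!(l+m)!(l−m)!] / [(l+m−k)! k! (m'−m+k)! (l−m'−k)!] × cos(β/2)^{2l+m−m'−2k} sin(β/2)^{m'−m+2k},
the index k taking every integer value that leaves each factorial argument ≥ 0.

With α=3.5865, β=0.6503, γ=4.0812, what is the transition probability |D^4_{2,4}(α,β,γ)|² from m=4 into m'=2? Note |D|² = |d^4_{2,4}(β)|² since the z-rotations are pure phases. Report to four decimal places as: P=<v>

P=0.1529

Split into d^4_{2,4}(β=0.6503) × two z-phases.
With c≡cos(β/2)=0.947603 and s≡sin(β/2)=0.319451, N=[720·2·40320·1]^{1/2}=7619.763776
k∈{2} keeps every argument non-negative
  k=2: (−1)^0·7619.7638/(1440)·0.9476^6·0.3195^2 = +0.390972
d^4_{2,4}(0.6503) = +0.390972
|D^4_{2,4}|² = |d^4_{2,4}(β)|² = (+0.390972)² = 0.152859 (the z-rotation phases have unit modulus)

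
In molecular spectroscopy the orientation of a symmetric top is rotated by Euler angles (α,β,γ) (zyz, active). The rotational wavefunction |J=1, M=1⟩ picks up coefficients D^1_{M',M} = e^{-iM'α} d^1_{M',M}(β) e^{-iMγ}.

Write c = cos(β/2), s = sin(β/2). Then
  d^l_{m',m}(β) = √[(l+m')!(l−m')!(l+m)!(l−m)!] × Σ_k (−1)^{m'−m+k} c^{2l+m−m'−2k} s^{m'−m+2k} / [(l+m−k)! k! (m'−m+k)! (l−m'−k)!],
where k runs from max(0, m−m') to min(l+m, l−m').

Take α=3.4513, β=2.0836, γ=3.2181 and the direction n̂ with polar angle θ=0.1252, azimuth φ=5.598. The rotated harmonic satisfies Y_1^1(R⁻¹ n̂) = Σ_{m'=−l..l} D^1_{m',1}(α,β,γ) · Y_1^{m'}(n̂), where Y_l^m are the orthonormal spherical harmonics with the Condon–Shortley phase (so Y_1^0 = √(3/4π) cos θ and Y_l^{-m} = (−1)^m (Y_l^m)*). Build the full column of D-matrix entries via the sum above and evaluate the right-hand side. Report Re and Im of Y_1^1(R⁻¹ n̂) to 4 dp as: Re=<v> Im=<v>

Re=-0.2836 Im=0.0580

Need the full column D^1_{m',1} for m'=−1..1 at α=3.4513, β=2.0836, γ=3.2181.
cos(β/2)=0.504667, sin(β/2)=0.863314
d^1_{-1,1}: single k=2 term ⇒ +0.745311;  D = +0.725137+0.172235i
d^1_{0,1}: single k=1 term ⇒ +0.616153;  D = -0.614351+0.047094i
d^1_{1,1}: single k=0 term ⇒ +0.254689;  D = +0.235929-0.095937i
Y_1^{m'}(θ=0.1252,φ=5.598) and Σ D·Y over m':
  (+0.7251+0.1722i)·(+0.0334+0.0273i)  (-0.6144+0.0471i)·(+0.4848+0.0000i)  (+0.2359-0.0959i)·(-0.0334+0.0273i)
Y_1^1(R⁻¹ n̂) = -0.283565+0.058027i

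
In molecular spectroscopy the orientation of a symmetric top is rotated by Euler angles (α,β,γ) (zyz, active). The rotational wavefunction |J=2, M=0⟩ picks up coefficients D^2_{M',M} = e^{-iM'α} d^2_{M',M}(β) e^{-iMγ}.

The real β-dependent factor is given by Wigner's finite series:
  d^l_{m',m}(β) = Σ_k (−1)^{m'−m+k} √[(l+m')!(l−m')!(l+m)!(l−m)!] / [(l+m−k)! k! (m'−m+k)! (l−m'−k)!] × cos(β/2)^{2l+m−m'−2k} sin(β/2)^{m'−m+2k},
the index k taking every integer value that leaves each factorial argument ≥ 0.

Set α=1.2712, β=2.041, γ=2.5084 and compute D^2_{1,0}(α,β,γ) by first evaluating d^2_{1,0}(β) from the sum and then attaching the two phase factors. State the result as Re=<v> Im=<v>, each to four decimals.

D^2_{1,0}(1.2712,2.041,2.5084) = e^{-i·1·1.2712}·d^2_{1,0}(2.041)·e^{-i·0·2.5084}. Compute d first:
With c≡cos(β/2)=0.522940 and s≡sin(β/2)=0.852370, N=[6·1·2·2]^{1/2}=4.898979
k∈{0,1} keeps every argument non-negative
  k=0: (−1)^1·4.8990/(2)·0.5229^3·0.8524^1 = -0.298579
  k=1: (−1)^2·4.8990/(2)·0.5229^1·0.8524^3 = +0.793252
d^2_{1,0}(2.041) = -0.298579 +0.793252 = +0.494673
D = (+0.295135-0.955456i)·(+0.494673)·(+1.000000+0.000000i) = +0.145995-0.472639i

Re=0.1460 Im=-0.4726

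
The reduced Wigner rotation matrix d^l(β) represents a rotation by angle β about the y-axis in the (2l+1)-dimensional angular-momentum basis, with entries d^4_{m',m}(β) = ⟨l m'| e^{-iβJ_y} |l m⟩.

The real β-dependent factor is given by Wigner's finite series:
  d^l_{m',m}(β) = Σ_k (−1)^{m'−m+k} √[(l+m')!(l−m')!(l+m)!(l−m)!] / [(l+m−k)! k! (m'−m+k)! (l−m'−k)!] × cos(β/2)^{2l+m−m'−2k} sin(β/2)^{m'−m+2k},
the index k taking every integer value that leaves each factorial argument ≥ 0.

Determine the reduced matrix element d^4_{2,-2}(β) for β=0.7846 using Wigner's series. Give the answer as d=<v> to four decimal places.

d^4_{2,-2}(β=0.7846) via Wigner's sum:
c=cos(0.7846/2)=0.924032, s=sin(0.7846/2)=0.382315; N=√[720·2·2·720]=1440.000000
Admissible k: 0..2 (factorial args all ≥0)
  k=0: (−1)^4·1440.0000/(96)·0.9240^4·0.3823^4 = +0.233627
  k=1: (−1)^5·1440.0000/(120)·0.9240^2·0.3823^6 = -0.031995
  k=2: (−1)^6·1440.0000/(1440)·0.9240^0·0.3823^8 = +0.000456
d^4_{2,-2}(0.7846) = +0.233627 -0.031995 +0.000456 = +0.202089

d=0.2021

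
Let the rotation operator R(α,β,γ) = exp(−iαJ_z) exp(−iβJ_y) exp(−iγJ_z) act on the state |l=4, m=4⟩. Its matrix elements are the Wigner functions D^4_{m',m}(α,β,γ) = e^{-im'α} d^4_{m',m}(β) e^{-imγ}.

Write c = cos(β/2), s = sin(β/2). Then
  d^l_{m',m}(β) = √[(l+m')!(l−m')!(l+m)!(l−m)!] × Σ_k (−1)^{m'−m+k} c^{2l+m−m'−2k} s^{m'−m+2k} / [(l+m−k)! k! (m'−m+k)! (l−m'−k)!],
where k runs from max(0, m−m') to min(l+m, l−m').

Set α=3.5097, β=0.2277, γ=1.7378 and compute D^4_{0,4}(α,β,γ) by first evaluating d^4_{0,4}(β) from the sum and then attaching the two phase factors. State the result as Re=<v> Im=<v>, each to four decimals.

D^4_{0,4}(3.5097,0.2277,1.7378) = e^{-i·0·3.5097}·d^4_{0,4}(0.2277)·e^{-i·4·1.7378}. Compute d first:
Half-angle: c=0.993526, s=0.113604. N=√(24·24·40320·1)=4819.161753
Admissible k: 4..4 (factorial args all ≥0)
  k=4: (−1)^0·4819.1618/(576)·0.9935^4·0.1136^4 = +0.001358
d^4_{0,4}(0.2277) = +0.001358
Phases: e^{-i·(0)·3.5097}=+1.000000+0.000000i, e^{-i·(4)·1.7378}=+0.785053-0.619429i ⇒ D=+0.001066-0.000841i

Re=0.0011 Im=-0.0008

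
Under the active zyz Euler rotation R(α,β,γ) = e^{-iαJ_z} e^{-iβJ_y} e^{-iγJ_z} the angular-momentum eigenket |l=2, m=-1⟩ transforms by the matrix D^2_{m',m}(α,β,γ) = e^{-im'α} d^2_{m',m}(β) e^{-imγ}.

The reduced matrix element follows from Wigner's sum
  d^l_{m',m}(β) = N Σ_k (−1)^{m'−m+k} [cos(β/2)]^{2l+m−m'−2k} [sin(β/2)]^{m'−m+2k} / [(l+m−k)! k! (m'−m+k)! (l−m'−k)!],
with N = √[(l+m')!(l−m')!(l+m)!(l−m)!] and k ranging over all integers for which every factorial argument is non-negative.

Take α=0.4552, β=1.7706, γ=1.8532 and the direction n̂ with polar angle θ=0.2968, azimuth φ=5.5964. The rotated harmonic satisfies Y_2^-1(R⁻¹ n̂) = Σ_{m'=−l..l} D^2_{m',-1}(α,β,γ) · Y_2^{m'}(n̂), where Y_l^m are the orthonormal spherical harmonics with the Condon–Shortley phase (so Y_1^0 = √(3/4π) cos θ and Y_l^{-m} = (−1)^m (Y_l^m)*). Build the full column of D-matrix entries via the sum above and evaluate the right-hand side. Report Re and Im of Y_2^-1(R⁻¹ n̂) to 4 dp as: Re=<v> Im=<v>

Re=-0.0007 Im=0.0544

Need the full column D^2_{m',-1} for m'=−2..2 at α=0.4552, β=1.7706, γ=1.8532.
cos(β/2)=0.633057, sin(β/2)=0.774105
d^2_{-2,-1}: single k=1 term ⇒ +0.392789;  D = -0.365061+0.144961i
d^2_{-1,-1}: k∈[0..1] ⇒ +0.160610 -0.720455 = -0.559845;  D = +0.376505-0.414332i
d^2_{0,-1}: k∈[0..1] ⇒ -0.481066 +0.719313 = +0.238248;  D = -0.066391+0.228810i
d^2_{1,-1}: k∈[0..1] ⇒ +0.720455 -0.359087 = +0.361368;  D = +0.062133+0.355987i
d^2_{2,-1}: single k=0 term ⇒ -0.587317;  D = -0.345063-0.475261i
Y_2^{m'}(θ=0.2968,φ=5.5964) and Σ D·Y over m':
  (-0.3651+0.1450i)·(+0.0065+0.0324i)  (+0.3765-0.4143i)·(+0.1671+0.1370i)  (-0.0664+0.2288i)·(+0.5499+0.0000i)  (+0.0621+0.3560i)·(-0.1671+0.1370i)  (-0.3451-0.4753i)·(+0.0065-0.0324i)
Y_2^-1(R⁻¹ n̂) = -0.000680+0.054414i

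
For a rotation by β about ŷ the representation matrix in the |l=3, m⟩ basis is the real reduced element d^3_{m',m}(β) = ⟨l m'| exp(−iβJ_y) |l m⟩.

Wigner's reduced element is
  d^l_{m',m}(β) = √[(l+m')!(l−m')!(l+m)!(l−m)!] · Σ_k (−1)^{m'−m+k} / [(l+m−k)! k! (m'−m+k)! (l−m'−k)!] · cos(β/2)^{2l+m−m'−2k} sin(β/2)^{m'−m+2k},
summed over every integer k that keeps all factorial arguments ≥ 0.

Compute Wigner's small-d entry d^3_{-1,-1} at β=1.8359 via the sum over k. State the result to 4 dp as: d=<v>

d=0.2444

d^3_{-1,-1}(β=1.8359) via Wigner's sum:
c=cos(1.8359/2)=0.607450, s=sin(1.8359/2)=0.794358; N=√[2·24·2·24]=48.000000
k∈{0,1,2} keeps every argument non-negative
  k=0: (−1)^0·48.0000/(48)·0.6074^6·0.7944^0 = +0.050242
  k=1: (−1)^1·48.0000/(6)·0.6074^4·0.7944^2 = -0.687328
  k=2: (−1)^2·48.0000/(8)·0.6074^2·0.7944^4 = +0.881530
d^3_{-1,-1}(1.8359) = +0.050242 -0.687328 +0.881530 = +0.244443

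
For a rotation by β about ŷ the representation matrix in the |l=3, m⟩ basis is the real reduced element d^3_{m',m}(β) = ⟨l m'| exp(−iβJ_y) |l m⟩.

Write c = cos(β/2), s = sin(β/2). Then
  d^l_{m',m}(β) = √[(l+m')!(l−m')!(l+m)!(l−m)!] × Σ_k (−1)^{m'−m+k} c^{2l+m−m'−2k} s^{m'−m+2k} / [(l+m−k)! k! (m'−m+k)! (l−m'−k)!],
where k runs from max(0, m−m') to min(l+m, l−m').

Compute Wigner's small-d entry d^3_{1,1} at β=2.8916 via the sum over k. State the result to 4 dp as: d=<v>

d^3_{1,1}(β=2.8916) via Wigner's sum:
With c≡cos(β/2)=0.124671 and s≡sin(β/2)=0.992198, N=[24·2·24·2]^{1/2}=48.000000
Admissible k: 0..2 (factorial args all ≥0)
  k=0: (−1)^0·48.0000/(48)·0.1247^6·0.9922^0 = +0.000004
  k=1: (−1)^1·48.0000/(6)·0.1247^4·0.9922^2 = -0.001903
  k=2: (−1)^2·48.0000/(8)·0.1247^2·0.9922^4 = +0.090381
d^3_{1,1}(2.8916) = +0.000004 -0.001903 +0.090381 = +0.088482

d=0.0885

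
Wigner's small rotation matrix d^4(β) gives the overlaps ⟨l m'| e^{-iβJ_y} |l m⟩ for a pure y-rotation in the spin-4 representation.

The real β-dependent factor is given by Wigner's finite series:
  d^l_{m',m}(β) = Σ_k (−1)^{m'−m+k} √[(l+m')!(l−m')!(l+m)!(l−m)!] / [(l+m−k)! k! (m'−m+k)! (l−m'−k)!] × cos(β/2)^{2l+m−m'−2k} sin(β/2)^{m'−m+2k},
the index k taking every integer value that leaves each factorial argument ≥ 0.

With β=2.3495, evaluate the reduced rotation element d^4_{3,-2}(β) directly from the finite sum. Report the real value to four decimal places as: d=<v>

d=0.3905

d^4_{3,-2}(β=2.3495) via Wigner's sum:
c=cos(2.3495/2)=0.385774, s=sin(2.3495/2)=0.922593; N=√[5040·1·2·720]=2693.993318
The bounds max(0,m−m')=0 and min(l+m,l−m')=1 give 2 terms
  k=0: (−1)^5·2693.9933/(240)·0.3858^3·0.9226^5 = -0.430760
  k=1: (−1)^6·2693.9933/(720)·0.3858^1·0.9226^7 = +0.821238
d^4_{3,-2}(2.3495) = -0.430760 +0.821238 = +0.390479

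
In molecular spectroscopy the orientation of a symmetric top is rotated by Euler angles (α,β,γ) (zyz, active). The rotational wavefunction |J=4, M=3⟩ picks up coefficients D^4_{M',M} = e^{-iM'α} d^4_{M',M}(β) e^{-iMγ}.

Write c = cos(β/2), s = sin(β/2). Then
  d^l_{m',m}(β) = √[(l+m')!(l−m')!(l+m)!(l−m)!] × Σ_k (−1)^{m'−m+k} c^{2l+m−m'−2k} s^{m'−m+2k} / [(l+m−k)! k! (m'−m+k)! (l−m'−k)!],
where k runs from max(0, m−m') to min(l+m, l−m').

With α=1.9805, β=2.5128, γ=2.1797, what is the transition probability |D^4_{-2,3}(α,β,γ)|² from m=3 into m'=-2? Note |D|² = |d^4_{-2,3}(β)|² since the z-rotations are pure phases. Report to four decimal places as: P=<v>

P=0.3088

First d^4_{-2,3}(β=2.5128), then the phase factors e^{-i(-2)α} and e^{-i(3)γ}:
Half-angle: c=0.309242, s=0.950983. N=√(2·720·5040·1)=2693.993318
Admissible k: 5..6 (factorial args all ≥0)
  k=5: (−1)^0·2693.9933/(240)·0.3092^3·0.9510^5 = +0.258194
  k=6: (−1)^1·2693.9933/(720)·0.3092^1·0.9510^7 = -0.813904
d^4_{-2,3}(2.5128) = +0.258194 -0.813904 = -0.555709
|D^4_{-2,3}|² = |d^4_{-2,3}(β)|² = (-0.555709)² = 0.308813 (the z-rotation phases have unit modulus)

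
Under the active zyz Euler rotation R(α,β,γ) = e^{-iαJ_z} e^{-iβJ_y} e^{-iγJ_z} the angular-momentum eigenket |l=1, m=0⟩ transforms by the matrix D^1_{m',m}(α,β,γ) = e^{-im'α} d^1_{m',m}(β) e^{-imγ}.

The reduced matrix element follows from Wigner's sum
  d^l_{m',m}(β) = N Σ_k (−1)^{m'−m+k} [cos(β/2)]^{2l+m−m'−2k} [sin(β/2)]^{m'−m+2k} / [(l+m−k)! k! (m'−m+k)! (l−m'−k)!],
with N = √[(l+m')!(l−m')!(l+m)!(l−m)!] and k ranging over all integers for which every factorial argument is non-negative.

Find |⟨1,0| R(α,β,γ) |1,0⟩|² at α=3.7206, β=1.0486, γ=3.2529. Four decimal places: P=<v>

P=0.2488

D^1_{0,0}(3.7206,1.0486,3.2529) = e^{-i·0·3.7206}·d^1_{0,0}(1.0486)·e^{-i·0·3.2529}. Compute d first:
c=cos(1.0486/2)=0.865675, s=sin(1.0486/2)=0.500607; N=√[1·1·1·1]=1.000000
The bounds max(0,m−m')=0 and min(l+m,l−m')=1 give 2 terms
  k=0: (−1)^0·1.0000/(1)·0.8657^2·0.5006^0 = +0.749392
  k=1: (−1)^1·1.0000/(1)·0.8657^0·0.5006^2 = -0.250608
d^1_{0,0}(1.0486) = +0.749392 -0.250608 = +0.498785
|D^1_{0,0}|² = |d^1_{0,0}(β)|² = (+0.498785)² = 0.248786 (the z-rotation phases have unit modulus)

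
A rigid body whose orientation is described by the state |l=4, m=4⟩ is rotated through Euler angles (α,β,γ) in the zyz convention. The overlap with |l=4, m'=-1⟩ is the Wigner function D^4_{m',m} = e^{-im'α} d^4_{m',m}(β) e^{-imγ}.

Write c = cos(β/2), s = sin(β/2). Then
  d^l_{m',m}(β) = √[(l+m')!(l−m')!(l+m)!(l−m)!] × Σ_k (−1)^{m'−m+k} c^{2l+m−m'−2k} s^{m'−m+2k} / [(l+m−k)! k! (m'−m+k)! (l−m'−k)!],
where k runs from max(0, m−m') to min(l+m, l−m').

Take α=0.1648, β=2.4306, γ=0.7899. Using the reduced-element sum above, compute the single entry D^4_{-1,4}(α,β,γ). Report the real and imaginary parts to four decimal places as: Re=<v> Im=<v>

Re=-0.2260 Im=-0.0334

D^4_{-1,4}(0.1648,2.4306,0.7899) = e^{-i·-1·0.1648}·d^4_{-1,4}(2.4306)·e^{-i·4·0.7899}. Compute d first:
Half-angle: c=0.348056, s=0.937474. N=√(6·120·40320·1)=5387.986637
k: max(0,(4)−(-1))=5 … min(4+(4),4−(-1))=5
  k=5: (−1)^0·5387.9866/(720)·0.3481^3·0.9375^5 = +0.228474
d^4_{-1,4}(2.4306) = +0.228474
Attach z-rotation phases: D = e^{-i(-1)(0.1648)}·(+0.228474)·e^{-i(4)(0.7899)} = -0.226016-0.033418i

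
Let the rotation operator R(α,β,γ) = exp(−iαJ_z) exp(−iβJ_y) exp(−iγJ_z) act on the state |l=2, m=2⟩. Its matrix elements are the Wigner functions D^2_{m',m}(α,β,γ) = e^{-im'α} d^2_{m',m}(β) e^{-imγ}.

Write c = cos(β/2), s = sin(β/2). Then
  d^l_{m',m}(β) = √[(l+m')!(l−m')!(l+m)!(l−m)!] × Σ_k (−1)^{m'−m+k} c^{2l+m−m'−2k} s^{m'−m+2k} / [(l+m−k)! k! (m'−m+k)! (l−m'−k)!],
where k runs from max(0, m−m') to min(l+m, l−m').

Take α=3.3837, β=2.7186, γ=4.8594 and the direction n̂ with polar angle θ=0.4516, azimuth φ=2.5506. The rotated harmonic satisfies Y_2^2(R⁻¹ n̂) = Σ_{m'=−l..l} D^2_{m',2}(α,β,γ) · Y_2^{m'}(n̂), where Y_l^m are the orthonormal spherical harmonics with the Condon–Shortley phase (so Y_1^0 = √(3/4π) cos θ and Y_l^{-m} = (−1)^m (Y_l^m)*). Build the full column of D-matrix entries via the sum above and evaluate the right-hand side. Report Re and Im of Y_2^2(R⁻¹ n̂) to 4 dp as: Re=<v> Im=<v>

Re=-0.1575 Im=-0.1184

Need the full column D^2_{m',2} for m'=−2..2 at α=3.3837, β=2.7186, γ=4.8594.
cos(β/2)=0.209923, sin(β/2)=0.977718
d^2_{-2,2}: single k=4 term ⇒ +0.913807;  D = -0.897329-0.172753i
d^2_{-1,2}: single k=3 term ⇒ +0.392402;  D = +0.391873-0.020362i
d^2_{0,2}: single k=2 term ⇒ +0.103187;  D = -0.098758+0.029904i
d^2_{1,2}: single k=1 term ⇒ +0.018089;  D = +0.015551-0.009240i
d^2_{2,2}: single k=0 term ⇒ +0.001942;  D = -0.001383+0.001363i
Y_2^{m'}(θ=0.4516,φ=2.5506) and Σ D·Y over m':
  (-0.8973-0.1728i)·(+0.0279+0.0681i)  (+0.3919-0.0204i)·(-0.2519-0.1690i)  (-0.0988+0.0299i)·(+0.4506+0.0000i)  (+0.0156-0.0092i)·(+0.2519-0.1690i)  (-0.0014+0.0014i)·(+0.0279-0.0681i)
Y_2^2(R⁻¹ n̂) = -0.157506-0.118358i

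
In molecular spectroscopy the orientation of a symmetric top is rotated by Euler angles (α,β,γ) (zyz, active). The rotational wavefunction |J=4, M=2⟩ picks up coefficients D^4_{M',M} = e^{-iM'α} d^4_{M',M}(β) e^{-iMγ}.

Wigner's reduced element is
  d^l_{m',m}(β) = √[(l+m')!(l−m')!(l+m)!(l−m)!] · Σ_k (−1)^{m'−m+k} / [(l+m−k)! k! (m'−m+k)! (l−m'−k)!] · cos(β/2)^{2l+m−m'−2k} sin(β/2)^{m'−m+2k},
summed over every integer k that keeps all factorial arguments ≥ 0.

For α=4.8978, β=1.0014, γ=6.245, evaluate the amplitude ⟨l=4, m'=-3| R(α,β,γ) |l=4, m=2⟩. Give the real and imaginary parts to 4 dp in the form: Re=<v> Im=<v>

First d^4_{-3,2}(β=1.0014), then the phase factors e^{-i(-3)α} and e^{-i(2)γ}:
With c≡cos(β/2)=0.877247 and s≡sin(β/2)=0.480040, N=[1·5040·720·2]^{1/2}=2693.993318
The bounds max(0,m−m')=5 and min(l+m,l−m')=6 give 2 terms
  k=5: (−1)^0·2693.9933/(240)·0.8772^3·0.4800^5 = +0.193169
  k=6: (−1)^1·2693.9933/(720)·0.8772^1·0.4800^7 = -0.019281
d^4_{-3,2}(1.0014) = +0.193169 -0.019281 = +0.173888
Attach z-rotation phases: D = e^{-i(-3)(4.8978)}·(+0.173888)·e^{-i(2)(6.245)} = -0.102811+0.140239i

Re=-0.1028 Im=0.1402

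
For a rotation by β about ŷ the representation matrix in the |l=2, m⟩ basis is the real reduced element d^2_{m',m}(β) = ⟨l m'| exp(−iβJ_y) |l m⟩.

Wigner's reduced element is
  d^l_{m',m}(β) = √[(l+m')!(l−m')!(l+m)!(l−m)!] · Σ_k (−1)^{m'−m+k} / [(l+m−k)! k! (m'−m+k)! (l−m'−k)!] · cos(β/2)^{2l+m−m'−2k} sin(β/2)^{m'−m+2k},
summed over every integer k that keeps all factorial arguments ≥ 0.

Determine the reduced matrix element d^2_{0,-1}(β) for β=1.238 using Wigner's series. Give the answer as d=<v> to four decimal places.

d^2_{0,-1}(β=1.238) via Wigner's sum:
With c≡cos(β/2)=0.814459 and s≡sin(β/2)=0.580221, N=[2·2·1·6]^{1/2}=4.898979
k∈{0,1} keeps every argument non-negative
  k=0: (−1)^1·4.8990/(2)·0.8145^3·0.5802^1 = -0.767851
  k=1: (−1)^2·4.8990/(2)·0.8145^1·0.5802^3 = +0.389695
d^2_{0,-1}(1.238) = -0.767851 +0.389695 = -0.378156

d=-0.3782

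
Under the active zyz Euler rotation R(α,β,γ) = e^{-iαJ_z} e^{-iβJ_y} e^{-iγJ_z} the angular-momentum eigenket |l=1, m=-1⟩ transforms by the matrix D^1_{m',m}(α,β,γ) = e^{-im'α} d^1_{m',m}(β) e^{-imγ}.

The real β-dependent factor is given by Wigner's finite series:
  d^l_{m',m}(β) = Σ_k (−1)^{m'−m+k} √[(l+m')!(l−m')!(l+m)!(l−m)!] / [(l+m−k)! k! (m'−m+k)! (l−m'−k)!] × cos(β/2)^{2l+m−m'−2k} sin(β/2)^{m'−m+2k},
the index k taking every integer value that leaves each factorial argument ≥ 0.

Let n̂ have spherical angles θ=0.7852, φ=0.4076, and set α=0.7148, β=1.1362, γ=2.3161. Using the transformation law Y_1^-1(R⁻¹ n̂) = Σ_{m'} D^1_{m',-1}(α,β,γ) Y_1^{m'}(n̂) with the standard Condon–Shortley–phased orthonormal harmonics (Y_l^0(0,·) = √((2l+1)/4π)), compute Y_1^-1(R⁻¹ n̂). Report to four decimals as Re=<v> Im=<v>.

Re=0.0296 Im=-0.1409

Need the full column D^1_{m',-1} for m'=−1..1 at α=0.7148, β=1.1362, γ=2.3161.
cos(β/2)=0.842925, sin(β/2)=0.538031
d^1_{-1,-1}: single k=0 term ⇒ +0.710522;  D = -0.706174+0.078489i
d^1_{0,-1}: single k=0 term ⇒ -0.641374;  D = +0.434977-0.471334i
d^1_{1,-1}: single k=0 term ⇒ +0.289478;  D = -0.008829+0.289343i
Y_1^{m'}(θ=0.7852,φ=0.4076) and Σ D·Y over m':
  (-0.7062+0.0785i)·(+0.2242-0.0968i)  (+0.4350-0.4713i)·(+0.3456+0.0000i)  (-0.0088+0.2893i)·(-0.2242-0.0968i)
Y_1^-1(R⁻¹ n̂) = +0.029552-0.140929i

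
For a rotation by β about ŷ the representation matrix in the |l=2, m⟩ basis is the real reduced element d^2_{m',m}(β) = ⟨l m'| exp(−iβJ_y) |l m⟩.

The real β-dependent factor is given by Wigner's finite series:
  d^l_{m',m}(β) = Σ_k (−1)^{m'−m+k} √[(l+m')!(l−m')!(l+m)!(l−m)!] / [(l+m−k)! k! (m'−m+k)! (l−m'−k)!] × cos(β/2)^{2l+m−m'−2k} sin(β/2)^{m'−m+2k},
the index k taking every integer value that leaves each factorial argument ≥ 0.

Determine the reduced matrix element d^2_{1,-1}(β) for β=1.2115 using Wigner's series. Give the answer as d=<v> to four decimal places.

d^2_{1,-1}(β=1.2115) via Wigner's sum:
Half-angle: c=0.822075, s=0.569379. N=√(6·1·1·6)=6.000000
Admissible k: 0..1 (factorial args all ≥0)
  k=0: (−1)^2·6.0000/(2)·0.8221^2·0.5694^2 = +0.657275
  k=1: (−1)^3·6.0000/(6)·0.8221^0·0.5694^4 = -0.105101
d^2_{1,-1}(1.2115) = +0.657275 -0.105101 = +0.552174

d=0.5522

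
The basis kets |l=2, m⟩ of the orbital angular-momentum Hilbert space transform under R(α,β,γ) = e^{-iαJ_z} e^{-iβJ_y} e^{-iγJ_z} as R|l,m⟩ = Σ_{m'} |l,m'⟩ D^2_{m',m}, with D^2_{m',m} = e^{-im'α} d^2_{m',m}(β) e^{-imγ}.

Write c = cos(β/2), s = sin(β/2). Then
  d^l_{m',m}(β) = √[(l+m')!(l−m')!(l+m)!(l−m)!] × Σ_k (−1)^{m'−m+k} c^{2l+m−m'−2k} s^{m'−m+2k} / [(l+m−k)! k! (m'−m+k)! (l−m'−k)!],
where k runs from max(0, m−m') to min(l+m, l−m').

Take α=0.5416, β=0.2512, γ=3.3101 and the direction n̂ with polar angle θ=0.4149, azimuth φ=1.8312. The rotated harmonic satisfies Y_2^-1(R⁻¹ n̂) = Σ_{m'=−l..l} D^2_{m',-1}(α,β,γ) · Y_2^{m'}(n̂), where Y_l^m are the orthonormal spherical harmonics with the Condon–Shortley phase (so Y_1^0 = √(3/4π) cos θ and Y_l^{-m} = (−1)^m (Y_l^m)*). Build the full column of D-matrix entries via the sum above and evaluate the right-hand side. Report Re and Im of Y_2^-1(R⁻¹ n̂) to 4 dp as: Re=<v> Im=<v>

Re=0.0371 Im=0.2838

Need the full column D^2_{m',-1} for m'=−2..2 at α=0.5416, β=0.2512, γ=3.3101.
cos(β/2)=0.992123, sin(β/2)=0.125270
d^2_{-2,-1}: single k=1 term ⇒ +0.244666;  D = -0.076752-0.232315i
d^2_{-1,-1}: k∈[0..1] ⇒ +0.968861 -0.046339 = +0.922522;  D = -0.699541-0.601406i
d^2_{0,-1}: k∈[0..1] ⇒ -0.299653 +0.004777 = -0.294876;  D = +0.290699+0.049454i
d^2_{1,-1}: k∈[0..1] ⇒ +0.046339 -0.000246 = +0.046093;  D = -0.042922+0.016801i
d^2_{2,-1}: single k=0 term ⇒ -0.003901;  D = +0.002380-0.003091i
Y_2^{m'}(θ=0.4149,φ=1.8312) and Σ D·Y over m':
  (-0.0768-0.2323i)·(-0.0544+0.0312i)  (-0.6995-0.6014i)·(-0.0734-0.2754i)  (+0.2907+0.0495i)·(+0.4770+0.0000i)  (-0.0429+0.0168i)·(+0.0734-0.2754i)  (+0.0024-0.0031i)·(-0.0544-0.0312i)
Y_2^-1(R⁻¹ n̂) = +0.037073+0.283761i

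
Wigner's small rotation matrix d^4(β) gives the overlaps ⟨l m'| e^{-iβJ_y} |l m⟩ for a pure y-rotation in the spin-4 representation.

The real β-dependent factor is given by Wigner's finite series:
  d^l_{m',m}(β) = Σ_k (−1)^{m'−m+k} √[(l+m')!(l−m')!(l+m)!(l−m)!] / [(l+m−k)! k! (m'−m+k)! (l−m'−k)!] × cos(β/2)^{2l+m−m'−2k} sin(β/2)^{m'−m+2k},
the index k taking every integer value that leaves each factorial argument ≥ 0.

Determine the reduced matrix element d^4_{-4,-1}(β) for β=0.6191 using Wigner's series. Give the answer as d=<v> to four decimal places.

d=0.1658

d^4_{-4,-1}(β=0.6191) via Wigner's sum:
c=cos(0.6191/2)=0.952471, s=sin(0.6191/2)=0.304630; N=√[1·40320·6·120]=5387.986637
k∈{3} keeps every argument non-negative
  k=3: (−1)^0·5387.9866/(720)·0.9525^5·0.3046^3 = +0.165833
d^4_{-4,-1}(0.6191) = +0.165833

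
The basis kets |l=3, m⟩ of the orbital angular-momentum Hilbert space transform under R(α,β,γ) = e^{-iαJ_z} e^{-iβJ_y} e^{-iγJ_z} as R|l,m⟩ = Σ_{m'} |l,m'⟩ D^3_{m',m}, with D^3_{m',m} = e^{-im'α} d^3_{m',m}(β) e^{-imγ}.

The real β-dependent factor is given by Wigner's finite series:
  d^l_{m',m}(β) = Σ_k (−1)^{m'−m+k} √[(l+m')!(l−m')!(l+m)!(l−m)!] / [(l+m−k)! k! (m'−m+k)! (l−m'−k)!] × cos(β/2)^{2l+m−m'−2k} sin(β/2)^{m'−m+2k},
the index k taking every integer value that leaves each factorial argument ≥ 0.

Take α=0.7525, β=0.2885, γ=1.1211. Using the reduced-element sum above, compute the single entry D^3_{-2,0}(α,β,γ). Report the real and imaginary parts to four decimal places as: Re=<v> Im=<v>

First d^3_{-2,0}(β=0.2885), then the phase factors e^{-i(-2)α} and e^{-i(0)γ}:
Half-angle: c=0.989614, s=0.143750. N=√(1·120·6·6)=65.726707
The bounds max(0,m−m')=2 and min(l+m,l−m')=3 give 2 terms
  k=2: (−1)^0·65.7267/(12)·0.9896^4·0.1438^2 = +0.108553
  k=3: (−1)^1·65.7267/(12)·0.9896^2·0.1438^4 = -0.002290
d^3_{-2,0}(0.2885) = +0.108553 -0.002290 = +0.106262
Attach z-rotation phases: D = e^{-i(-2)(0.7525)}·(+0.106262)·e^{-i(0)(1.1211)} = +0.006987+0.106032i

Re=0.0070 Im=0.1060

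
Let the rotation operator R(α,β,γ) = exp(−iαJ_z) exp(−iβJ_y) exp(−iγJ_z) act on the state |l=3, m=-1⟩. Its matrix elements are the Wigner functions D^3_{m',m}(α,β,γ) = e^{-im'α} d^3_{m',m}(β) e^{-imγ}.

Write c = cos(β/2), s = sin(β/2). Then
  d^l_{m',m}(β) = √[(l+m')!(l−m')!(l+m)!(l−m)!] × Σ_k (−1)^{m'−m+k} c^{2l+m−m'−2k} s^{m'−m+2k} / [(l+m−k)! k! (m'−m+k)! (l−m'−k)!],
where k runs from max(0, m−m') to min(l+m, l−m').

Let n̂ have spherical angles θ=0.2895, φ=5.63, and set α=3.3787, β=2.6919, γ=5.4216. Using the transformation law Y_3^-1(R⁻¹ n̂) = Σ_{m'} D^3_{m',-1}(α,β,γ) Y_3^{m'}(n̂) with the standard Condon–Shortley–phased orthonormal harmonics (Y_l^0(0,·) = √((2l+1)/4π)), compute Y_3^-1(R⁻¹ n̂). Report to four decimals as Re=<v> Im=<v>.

Re=-0.3705 Im=0.0542

Need the full column D^3_{m',-1} for m'=−3..3 at α=3.3787, β=2.6919, γ=5.4216.
cos(β/2)=0.222957, sin(β/2)=0.974828
d^3_{-3,-1}: single k=2 term ⇒ +0.009095;  D = -0.008992+0.001361i
d^3_{-2,-1}: k∈[1..2] ⇒ +0.001698 -0.064934 = -0.063236;  D = -0.058551+0.023888i
d^3_{-1,-1}: k∈[0..2] ⇒ +0.000123 -0.018786 +0.269342 = +0.250679;  D = -0.203368+0.146566i
d^3_{0,-1}: k∈[0..2] ⇒ -0.001860 +0.106698 -0.679910 = -0.575073;  D = -0.374508+0.436409i
d^3_{1,-1}: k∈[0..2] ⇒ +0.014089 -0.359123 +0.858161 = +0.513128;  D = -0.233350+0.456999i
d^3_{2,-1}: k∈[0..1] ⇒ -0.064934 +0.620670 = +0.555736;  D = +0.129397-0.540462i
d^3_{3,-1}: single k=0 term ⇒ +0.173860;  D = +0.000367+0.173859i
Y_3^{m'}(θ=0.2895,φ=5.63) and Σ D·Y over m':
  (-0.0090+0.0014i)·(-0.0037+0.0090i)  (-0.0586+0.0239i)·(+0.0209+0.0770i)  (-0.2034+0.1466i)·(+0.2632+0.2014i)  (-0.3745+0.4364i)·(+0.5696+0.0000i)  (-0.2334+0.4570i)·(-0.2632+0.2014i)  (+0.1294-0.5405i)·(+0.0209-0.0770i)  (+0.0004+0.1739i)·(+0.0037+0.0090i)
Y_3^-1(R⁻¹ n̂) = -0.370529+0.054185i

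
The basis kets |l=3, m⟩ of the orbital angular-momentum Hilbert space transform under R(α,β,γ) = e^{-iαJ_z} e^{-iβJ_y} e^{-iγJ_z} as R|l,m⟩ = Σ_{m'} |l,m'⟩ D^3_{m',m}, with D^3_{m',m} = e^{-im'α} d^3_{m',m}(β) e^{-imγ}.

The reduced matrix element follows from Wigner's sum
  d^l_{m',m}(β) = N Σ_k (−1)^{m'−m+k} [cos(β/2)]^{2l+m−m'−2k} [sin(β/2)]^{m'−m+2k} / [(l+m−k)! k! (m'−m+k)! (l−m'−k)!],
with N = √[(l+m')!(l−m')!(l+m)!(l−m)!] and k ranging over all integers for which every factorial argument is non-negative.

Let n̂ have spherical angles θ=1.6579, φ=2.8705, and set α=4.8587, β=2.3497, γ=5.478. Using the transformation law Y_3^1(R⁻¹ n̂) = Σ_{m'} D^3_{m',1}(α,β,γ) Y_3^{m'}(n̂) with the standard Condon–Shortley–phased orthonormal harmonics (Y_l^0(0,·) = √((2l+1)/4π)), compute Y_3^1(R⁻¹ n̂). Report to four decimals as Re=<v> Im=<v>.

Re=0.2154 Im=-0.0918

Need the full column D^3_{m',1} for m'=−3..3 at α=4.8587, β=2.3497, γ=5.478.
cos(β/2)=0.385681, sin(β/2)=0.922632
d^3_{-3,1}: single k=4 term ⇒ +0.417462;  D = -0.395384+0.133963i
d^3_{-2,1}: k∈[3..4] ⇒ +0.284972 -0.815401 = -0.530429;  D = +0.241637+0.472194i
d^3_{-1,1}: k∈[2..4] ⇒ +0.113012 -0.862306 +0.616838 = -0.132457;  D = -0.107858+0.076887i
d^3_{0,1}: k∈[1..3] ⇒ +0.027275 -0.468256 +0.893227 = +0.452246;  D = +0.313396+0.326051i
d^3_{1,1}: k∈[0..2] ⇒ +0.003291 -0.150682 +0.646730 = +0.499339;  D = -0.305709+0.394818i
d^3_{2,1}: k∈[0..1] ⇒ -0.024898 +0.284972 = +0.260073;  D = -0.226651-0.127543i
d^3_{3,1}: single k=0 term ⇒ +0.072949;  D = +0.026124-0.068110i
Y_3^{m'}(θ=1.6579,φ=2.8705) and Σ D·Y over m':
  (-0.3954+0.1340i)·(-0.2834-0.2997i)  (+0.2416+0.4722i)·(-0.0756-0.0455i)  (-0.1079+0.0769i)·(+0.2985+0.0830i)  (+0.3134+0.3261i)·(+0.0962+0.0000i)  (-0.3057+0.3948i)·(-0.2985+0.0830i)  (-0.2267-0.1275i)·(-0.0756+0.0455i)  (+0.0261-0.0681i)·(+0.2834-0.2997i)
Y_3^1(R⁻¹ n̂) = +0.215438-0.091820i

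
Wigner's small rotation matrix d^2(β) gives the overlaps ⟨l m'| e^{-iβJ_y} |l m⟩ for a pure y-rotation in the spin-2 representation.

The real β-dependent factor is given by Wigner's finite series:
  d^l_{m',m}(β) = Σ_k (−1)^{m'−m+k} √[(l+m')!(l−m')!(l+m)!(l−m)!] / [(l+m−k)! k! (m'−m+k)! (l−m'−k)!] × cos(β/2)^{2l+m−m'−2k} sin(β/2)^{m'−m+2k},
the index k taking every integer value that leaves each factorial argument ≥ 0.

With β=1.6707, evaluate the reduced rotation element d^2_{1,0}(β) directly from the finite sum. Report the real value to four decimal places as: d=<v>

d^2_{1,0}(β=1.6707) via Wigner's sum:
c=cos(1.6707/2)=0.670918, s=sin(1.6707/2)=0.741531; N=√[6·1·2·2]=4.898979
k: max(0,(0)−(1))=0 … min(2+(0),2−(1))=1
  k=0: (−1)^1·4.8990/(2)·0.6709^3·0.7415^1 = -0.548547
  k=1: (−1)^2·4.8990/(2)·0.6709^1·0.7415^3 = +0.670091
d^2_{1,0}(1.6707) = -0.548547 +0.670091 = +0.121544

d=0.1215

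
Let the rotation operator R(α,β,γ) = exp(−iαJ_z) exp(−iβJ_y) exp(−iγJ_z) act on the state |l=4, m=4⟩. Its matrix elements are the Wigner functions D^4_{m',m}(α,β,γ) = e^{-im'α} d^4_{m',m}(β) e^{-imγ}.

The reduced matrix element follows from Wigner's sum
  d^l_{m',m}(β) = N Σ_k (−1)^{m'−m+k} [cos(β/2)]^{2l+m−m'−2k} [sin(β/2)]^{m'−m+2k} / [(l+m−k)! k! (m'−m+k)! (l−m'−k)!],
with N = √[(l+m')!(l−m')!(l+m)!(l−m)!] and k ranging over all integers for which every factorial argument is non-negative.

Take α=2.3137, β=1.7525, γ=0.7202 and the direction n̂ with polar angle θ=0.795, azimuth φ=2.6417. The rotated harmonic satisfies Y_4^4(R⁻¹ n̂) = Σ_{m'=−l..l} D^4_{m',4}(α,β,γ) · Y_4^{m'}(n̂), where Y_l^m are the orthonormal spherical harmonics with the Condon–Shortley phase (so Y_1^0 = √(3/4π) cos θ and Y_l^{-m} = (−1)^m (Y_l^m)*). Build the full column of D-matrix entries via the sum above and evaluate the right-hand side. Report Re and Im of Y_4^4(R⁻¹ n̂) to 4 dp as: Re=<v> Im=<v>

Re=-0.1483 Im=0.1670

Need the full column D^4_{m',4} for m'=−4..4 at α=2.3137, β=1.7525, γ=0.7202.
cos(β/2)=0.640037, sin(β/2)=0.768344
d^4_{-4,4}: single k=8 term ⇒ +0.121464;  D = +0.120963+0.011016i
d^4_{-3,4}: single k=7 term ⇒ +0.286181;  D = -0.173668-0.227462i
d^4_{-2,4}: single k=6 term ⇒ +0.445989;  D = -0.078003+0.439114i
d^4_{-1,4}: single k=5 term ⇒ +0.525398;  D = +0.443153-0.282237i
d^4_{0,4}: single k=4 term ⇒ +0.489319;  D = -0.472773-0.126169i
d^4_{1,4}: single k=3 term ⇒ +0.364575;  D = +0.169035+0.323020i
d^4_{2,4}: single k=2 term ⇒ +0.214744;  D = +0.072784-0.202033i
d^4_{3,4}: single k=1 term ⇒ +0.095617;  D = -0.088176+0.036981i
d^4_{4,4}: single k=0 term ⇒ +0.028160;  D = +0.025588+0.011759i
Y_4^{m'}(θ=0.795,φ=2.6417) and Σ D·Y over m':
  (+0.1210+0.0110i)·(-0.0478+0.1045i)  (-0.1737-0.2275i)·(-0.0227-0.3181i)  (-0.0780+0.4391i)·(+0.2242+0.3489i)  (+0.4432-0.2822i)·(-0.0898-0.0491i)  (-0.4728-0.1262i)·(-0.3485+0.0000i)  (+0.1690+0.3230i)·(+0.0898-0.0491i)  (+0.0728-0.2020i)·(+0.2242-0.3489i)  (-0.0882+0.0370i)·(+0.0227-0.3181i)  (+0.0256+0.0118i)·(-0.0478-0.1045i)
Y_4^4(R⁻¹ n̂) = -0.148302+0.166993i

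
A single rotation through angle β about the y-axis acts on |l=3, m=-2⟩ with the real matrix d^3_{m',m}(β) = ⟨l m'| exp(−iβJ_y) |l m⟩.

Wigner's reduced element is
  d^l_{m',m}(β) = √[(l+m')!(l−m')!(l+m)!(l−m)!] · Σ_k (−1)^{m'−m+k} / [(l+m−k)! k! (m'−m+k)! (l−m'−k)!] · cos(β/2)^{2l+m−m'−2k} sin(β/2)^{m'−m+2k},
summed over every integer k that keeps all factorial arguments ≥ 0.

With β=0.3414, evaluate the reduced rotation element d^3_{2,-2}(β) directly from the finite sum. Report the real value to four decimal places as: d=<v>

d^3_{2,-2}(β=0.3414) via Wigner's sum:
Half-angle: c=0.985466, s=0.169872. N=√(120·1·1·120)=120.000000
The bounds max(0,m−m')=0 and min(l+m,l−m')=1 give 2 terms
  k=0: (−1)^4·120.0000/(24)·0.9855^2·0.1699^4 = +0.004043
  k=1: (−1)^5·120.0000/(120)·0.9855^0·0.1699^6 = -0.000024
d^3_{2,-2}(0.3414) = +0.004043 -0.000024 = +0.004019

d=0.0040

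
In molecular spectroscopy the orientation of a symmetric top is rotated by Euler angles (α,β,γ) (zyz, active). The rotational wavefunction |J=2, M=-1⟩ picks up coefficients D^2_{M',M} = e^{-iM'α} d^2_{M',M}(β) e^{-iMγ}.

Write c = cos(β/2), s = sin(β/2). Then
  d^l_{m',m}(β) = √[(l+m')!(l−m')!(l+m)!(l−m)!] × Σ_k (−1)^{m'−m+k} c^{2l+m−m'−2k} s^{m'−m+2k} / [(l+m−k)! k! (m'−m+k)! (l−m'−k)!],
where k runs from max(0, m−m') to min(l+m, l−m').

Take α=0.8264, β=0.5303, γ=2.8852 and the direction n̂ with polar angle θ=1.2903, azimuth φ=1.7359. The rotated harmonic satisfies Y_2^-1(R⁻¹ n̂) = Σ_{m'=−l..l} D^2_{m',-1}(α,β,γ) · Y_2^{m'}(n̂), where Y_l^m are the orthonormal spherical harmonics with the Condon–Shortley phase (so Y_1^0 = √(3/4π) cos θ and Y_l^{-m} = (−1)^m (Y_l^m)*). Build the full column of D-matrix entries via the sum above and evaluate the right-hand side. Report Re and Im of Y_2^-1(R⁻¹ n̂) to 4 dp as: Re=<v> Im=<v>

Need the full column D^2_{m',-1} for m'=−2..2 at α=0.8264, β=0.5303, γ=2.8852.
cos(β/2)=0.965053, sin(β/2)=0.262054
d^2_{-2,-1}: single k=1 term ⇒ +0.471058;  D = -0.081732-0.463914i
d^2_{-1,-1}: k∈[0..1] ⇒ +0.867371 -0.191869 = +0.675502;  D = -0.568703-0.364527i
d^2_{0,-1}: k∈[0..1] ⇒ -0.576926 +0.042540 = -0.534386;  D = +0.516917-0.135516i
d^2_{1,-1}: k∈[0..1] ⇒ +0.191869 -0.004716 = +0.187153;  D = -0.087749+0.165307i
d^2_{2,-1}: single k=0 term ⇒ -0.034734;  D = -0.011531-0.032764i
Y_2^{m'}(θ=1.2903,φ=1.7359) and Σ D·Y over m':
  (-0.0817-0.4639i)·(-0.3374+0.1156i)  (-0.5687-0.3645i)·(-0.0338-0.2027i)  (+0.5169-0.1355i)·(-0.2429+0.0000i)  (-0.0877+0.1653i)·(+0.0338-0.2027i)  (-0.0115-0.0328i)·(-0.3374-0.1156i)
Y_2^-1(R⁻¹ n̂) = -0.068361+0.343344i

Re=-0.0684 Im=0.3433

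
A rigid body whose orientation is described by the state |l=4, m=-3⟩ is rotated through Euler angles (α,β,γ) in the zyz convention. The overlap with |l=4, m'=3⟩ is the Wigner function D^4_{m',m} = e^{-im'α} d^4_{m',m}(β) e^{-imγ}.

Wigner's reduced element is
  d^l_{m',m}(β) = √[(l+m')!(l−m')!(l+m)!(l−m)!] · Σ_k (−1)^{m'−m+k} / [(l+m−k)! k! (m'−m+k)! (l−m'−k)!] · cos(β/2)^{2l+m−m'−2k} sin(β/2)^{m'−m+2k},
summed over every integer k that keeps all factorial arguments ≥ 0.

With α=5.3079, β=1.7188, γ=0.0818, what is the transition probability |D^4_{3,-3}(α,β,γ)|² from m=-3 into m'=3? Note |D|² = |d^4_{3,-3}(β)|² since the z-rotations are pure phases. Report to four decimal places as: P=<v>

P=0.2072

D^4_{3,-3}(5.3079,1.7188,0.0818) = e^{-i·3·5.3079}·d^4_{3,-3}(1.7188)·e^{-i·-3·0.0818}. Compute d first:
c=cos(1.7188/2)=0.652892, s=sin(1.7188/2)=0.757451; N=√[5040·1·1·5040]=5040.000000
Admissible k: 0..1 (factorial args all ≥0)
  k=0: (−1)^6·5040.0000/(720)·0.6529^2·0.7575^6 = +0.563518
  k=1: (−1)^7·5040.0000/(5040)·0.6529^0·0.7575^8 = -0.108352
d^4_{3,-3}(1.7188) = +0.563518 -0.108352 = +0.455166
|D^4_{3,-3}|² = |d^4_{3,-3}(β)|² = (+0.455166)² = 0.207176 (the z-rotation phases have unit modulus)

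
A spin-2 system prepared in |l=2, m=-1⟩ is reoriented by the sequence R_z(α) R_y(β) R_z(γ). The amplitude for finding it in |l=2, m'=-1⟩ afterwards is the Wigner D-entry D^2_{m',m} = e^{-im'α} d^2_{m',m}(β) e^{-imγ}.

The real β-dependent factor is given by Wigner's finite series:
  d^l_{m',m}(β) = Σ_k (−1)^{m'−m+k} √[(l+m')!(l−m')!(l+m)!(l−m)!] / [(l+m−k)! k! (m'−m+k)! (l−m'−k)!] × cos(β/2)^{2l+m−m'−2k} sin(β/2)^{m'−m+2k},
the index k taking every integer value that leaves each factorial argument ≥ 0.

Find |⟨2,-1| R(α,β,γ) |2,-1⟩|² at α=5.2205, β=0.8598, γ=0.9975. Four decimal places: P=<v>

First d^2_{-1,-1}(β=0.8598), then the phase factors e^{-i(-1)α} and e^{-i(-1)γ}:
Half-angle: c=0.909007, s=0.416780. N=√(1·6·1·6)=6.000000
k∈{0,1} keeps every argument non-negative
  k=0: (−1)^0·6.0000/(6)·0.9090^4·0.4168^0 = +0.682763
  k=1: (−1)^1·6.0000/(2)·0.9090^2·0.4168^2 = -0.430596
d^2_{-1,-1}(0.8598) = +0.682763 -0.430596 = +0.252167
|D^2_{-1,-1}|² = |d^2_{-1,-1}(β)|² = (+0.252167)² = 0.063588 (the z-rotation phases have unit modulus)

P=0.0636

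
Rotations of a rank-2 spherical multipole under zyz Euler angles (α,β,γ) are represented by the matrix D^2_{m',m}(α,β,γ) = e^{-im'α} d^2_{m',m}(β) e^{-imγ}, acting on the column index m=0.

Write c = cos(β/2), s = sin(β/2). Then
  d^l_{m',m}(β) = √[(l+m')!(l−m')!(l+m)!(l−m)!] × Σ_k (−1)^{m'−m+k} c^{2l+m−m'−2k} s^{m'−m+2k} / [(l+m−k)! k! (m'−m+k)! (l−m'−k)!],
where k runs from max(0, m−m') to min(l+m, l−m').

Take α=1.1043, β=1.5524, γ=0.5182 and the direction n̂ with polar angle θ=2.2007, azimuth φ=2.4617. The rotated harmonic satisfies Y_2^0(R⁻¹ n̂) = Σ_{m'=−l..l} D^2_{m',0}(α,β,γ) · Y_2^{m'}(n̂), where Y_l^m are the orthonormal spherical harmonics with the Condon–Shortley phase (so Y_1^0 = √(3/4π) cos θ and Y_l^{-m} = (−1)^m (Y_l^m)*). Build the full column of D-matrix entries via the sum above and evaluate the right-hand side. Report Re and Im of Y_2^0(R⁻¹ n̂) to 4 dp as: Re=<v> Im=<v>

Need the full column D^2_{m',0} for m'=−2..2 at α=1.1043, β=1.5524, γ=0.5182.
cos(β/2)=0.713581, sin(β/2)=0.700573
d^2_{-2,0}: single k=2 term ⇒ +0.612165;  D = -0.364503+0.491817i
d^2_{-1,0}: k∈[1..2] ⇒ +0.623532 -0.601006 = +0.022526;  D = +0.010131+0.020119i
d^2_{0,0}: k∈[0..2] ⇒ +0.259282 -0.999662 +0.240887 = -0.499492;  D = -0.499492+0.000000i
d^2_{1,0}: k∈[0..1] ⇒ -0.623532 +0.601006 = -0.022526;  D = -0.010131+0.020119i
d^2_{2,0}: single k=0 term ⇒ +0.612165;  D = -0.364503-0.491817i
Y_2^{m'}(θ=2.2007,φ=2.4617) and Σ D·Y over m':
  (-0.3645+0.4918i)·(+0.0528+0.2466i)  (+0.0101+0.0201i)·(+0.2860+0.2312i)  (-0.4995+0.0000i)·(+0.0129+0.0000i)  (-0.0101+0.0201i)·(-0.2860+0.2312i)  (-0.3645-0.4918i)·(+0.0528-0.2466i)
Y_2^0(R⁻¹ n̂) = -0.291087+0.000000i

Re=-0.2911 Im=0.0000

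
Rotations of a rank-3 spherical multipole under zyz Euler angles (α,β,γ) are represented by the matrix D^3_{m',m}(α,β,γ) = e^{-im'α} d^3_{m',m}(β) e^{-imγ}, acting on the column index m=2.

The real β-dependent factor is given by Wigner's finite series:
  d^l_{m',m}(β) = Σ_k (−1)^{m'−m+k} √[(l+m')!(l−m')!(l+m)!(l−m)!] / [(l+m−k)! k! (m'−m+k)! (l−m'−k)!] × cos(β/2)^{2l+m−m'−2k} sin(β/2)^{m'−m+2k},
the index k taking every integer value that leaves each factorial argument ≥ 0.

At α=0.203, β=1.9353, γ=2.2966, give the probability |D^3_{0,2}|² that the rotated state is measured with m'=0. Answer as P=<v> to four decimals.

P=0.1816

D^3_{0,2}(0.203,1.9353,2.2966) = e^{-i·0·0.203}·d^3_{0,2}(1.9353)·e^{-i·2·2.2966}. Compute d first:
With c≡cos(β/2)=0.567236 and s≡sin(β/2)=0.823555, N=[6·6·120·1]^{1/2}=65.726707
k∈{2,3} keeps every argument non-negative
  k=2: (−1)^0·65.7267/(12)·0.5672^4·0.8236^2 = +0.384594
  k=3: (−1)^1·65.7267/(12)·0.5672^2·0.8236^4 = -0.810698
d^3_{0,2}(1.9353) = +0.384594 -0.810698 = -0.426104
|D^3_{0,2}|² = |d^3_{0,2}(β)|² = (-0.426104)² = 0.181565 (the z-rotation phases have unit modulus)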